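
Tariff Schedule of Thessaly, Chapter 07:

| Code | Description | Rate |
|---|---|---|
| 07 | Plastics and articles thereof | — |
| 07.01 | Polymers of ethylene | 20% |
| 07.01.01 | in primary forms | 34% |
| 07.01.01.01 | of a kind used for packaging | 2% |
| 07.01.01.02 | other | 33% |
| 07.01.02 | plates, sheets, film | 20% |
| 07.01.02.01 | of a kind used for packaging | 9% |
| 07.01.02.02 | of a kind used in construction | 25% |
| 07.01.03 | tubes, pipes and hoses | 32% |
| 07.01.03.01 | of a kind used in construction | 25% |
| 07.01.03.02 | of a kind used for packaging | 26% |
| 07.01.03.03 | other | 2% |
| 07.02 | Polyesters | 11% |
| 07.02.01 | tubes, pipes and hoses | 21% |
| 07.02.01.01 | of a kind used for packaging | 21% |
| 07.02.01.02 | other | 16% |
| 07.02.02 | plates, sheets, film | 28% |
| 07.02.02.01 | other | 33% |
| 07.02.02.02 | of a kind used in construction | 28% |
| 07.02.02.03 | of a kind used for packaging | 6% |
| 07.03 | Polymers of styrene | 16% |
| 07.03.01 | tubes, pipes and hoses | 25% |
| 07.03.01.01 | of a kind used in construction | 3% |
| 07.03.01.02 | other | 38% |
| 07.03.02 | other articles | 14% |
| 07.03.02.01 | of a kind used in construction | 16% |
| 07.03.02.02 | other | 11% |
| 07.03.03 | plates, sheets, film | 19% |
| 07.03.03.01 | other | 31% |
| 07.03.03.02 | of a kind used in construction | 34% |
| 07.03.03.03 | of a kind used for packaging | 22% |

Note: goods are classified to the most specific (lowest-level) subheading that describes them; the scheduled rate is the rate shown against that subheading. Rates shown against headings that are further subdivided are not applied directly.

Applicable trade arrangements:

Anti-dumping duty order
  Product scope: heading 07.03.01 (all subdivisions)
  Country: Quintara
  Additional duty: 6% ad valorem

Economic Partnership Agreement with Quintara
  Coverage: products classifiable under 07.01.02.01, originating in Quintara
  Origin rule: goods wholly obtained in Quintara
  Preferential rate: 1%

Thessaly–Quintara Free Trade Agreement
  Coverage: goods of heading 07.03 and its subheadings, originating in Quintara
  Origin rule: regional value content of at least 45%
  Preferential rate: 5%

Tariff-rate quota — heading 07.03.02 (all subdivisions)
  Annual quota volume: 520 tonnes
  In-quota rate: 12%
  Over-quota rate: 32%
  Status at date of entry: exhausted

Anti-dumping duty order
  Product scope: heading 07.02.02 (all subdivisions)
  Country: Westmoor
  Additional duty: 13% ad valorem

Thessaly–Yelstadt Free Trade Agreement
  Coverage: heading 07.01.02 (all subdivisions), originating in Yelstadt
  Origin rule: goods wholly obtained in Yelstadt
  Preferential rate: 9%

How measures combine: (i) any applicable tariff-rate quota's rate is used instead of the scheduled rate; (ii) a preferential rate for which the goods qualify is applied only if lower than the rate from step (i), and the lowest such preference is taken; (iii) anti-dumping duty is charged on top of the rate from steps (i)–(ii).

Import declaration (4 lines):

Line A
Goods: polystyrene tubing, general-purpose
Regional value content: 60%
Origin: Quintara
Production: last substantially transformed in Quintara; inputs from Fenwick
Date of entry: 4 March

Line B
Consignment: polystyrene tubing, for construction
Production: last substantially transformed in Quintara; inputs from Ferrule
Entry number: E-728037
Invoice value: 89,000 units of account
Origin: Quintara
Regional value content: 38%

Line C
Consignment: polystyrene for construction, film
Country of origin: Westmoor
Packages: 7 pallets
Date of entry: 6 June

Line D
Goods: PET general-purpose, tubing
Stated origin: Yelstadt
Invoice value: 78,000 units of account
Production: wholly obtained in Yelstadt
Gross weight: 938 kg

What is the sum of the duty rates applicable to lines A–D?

70%

Line A: polystyrene → 07.03; tubing → 07.03.01; general-purpose → 07.03.01.02. Scheduled 38%. Quintara agreement on 07.01.02.01: 07.03.01.02 not covered; Quintara agreement on 07.03: RVC ≥ 45% → 5% available; preferential 5%; anti-dumping (Quintara, 07.03.01): +6%; total 5% + 6% = 11%. → 11%.
Line B: polystyrene → 07.03; tubing → 07.03.01; for construction → 07.03.01.01. Scheduled 3%. Quintara agreement on 07.01.02.01: 07.03.01.01 not covered; Quintara agreement on 07.03: RVC < 45%; anti-dumping (Quintara, 07.03.01): +6%; total 3% + 6% = 9%. → 9%.
Line C: polystyrene → 07.03; film → 07.03.03; for construction → 07.03.03.02. Scheduled 34%. No special measure applies. → 34%.
Line D: PET → 07.02; tubing → 07.02.01; general-purpose → 07.02.01.02. Scheduled 16%. Yelstadt agreement on 07.01.02: 07.02.01.02 not covered. → 16%.
Sum: 11% + 9% + 34% + 16% = 70%.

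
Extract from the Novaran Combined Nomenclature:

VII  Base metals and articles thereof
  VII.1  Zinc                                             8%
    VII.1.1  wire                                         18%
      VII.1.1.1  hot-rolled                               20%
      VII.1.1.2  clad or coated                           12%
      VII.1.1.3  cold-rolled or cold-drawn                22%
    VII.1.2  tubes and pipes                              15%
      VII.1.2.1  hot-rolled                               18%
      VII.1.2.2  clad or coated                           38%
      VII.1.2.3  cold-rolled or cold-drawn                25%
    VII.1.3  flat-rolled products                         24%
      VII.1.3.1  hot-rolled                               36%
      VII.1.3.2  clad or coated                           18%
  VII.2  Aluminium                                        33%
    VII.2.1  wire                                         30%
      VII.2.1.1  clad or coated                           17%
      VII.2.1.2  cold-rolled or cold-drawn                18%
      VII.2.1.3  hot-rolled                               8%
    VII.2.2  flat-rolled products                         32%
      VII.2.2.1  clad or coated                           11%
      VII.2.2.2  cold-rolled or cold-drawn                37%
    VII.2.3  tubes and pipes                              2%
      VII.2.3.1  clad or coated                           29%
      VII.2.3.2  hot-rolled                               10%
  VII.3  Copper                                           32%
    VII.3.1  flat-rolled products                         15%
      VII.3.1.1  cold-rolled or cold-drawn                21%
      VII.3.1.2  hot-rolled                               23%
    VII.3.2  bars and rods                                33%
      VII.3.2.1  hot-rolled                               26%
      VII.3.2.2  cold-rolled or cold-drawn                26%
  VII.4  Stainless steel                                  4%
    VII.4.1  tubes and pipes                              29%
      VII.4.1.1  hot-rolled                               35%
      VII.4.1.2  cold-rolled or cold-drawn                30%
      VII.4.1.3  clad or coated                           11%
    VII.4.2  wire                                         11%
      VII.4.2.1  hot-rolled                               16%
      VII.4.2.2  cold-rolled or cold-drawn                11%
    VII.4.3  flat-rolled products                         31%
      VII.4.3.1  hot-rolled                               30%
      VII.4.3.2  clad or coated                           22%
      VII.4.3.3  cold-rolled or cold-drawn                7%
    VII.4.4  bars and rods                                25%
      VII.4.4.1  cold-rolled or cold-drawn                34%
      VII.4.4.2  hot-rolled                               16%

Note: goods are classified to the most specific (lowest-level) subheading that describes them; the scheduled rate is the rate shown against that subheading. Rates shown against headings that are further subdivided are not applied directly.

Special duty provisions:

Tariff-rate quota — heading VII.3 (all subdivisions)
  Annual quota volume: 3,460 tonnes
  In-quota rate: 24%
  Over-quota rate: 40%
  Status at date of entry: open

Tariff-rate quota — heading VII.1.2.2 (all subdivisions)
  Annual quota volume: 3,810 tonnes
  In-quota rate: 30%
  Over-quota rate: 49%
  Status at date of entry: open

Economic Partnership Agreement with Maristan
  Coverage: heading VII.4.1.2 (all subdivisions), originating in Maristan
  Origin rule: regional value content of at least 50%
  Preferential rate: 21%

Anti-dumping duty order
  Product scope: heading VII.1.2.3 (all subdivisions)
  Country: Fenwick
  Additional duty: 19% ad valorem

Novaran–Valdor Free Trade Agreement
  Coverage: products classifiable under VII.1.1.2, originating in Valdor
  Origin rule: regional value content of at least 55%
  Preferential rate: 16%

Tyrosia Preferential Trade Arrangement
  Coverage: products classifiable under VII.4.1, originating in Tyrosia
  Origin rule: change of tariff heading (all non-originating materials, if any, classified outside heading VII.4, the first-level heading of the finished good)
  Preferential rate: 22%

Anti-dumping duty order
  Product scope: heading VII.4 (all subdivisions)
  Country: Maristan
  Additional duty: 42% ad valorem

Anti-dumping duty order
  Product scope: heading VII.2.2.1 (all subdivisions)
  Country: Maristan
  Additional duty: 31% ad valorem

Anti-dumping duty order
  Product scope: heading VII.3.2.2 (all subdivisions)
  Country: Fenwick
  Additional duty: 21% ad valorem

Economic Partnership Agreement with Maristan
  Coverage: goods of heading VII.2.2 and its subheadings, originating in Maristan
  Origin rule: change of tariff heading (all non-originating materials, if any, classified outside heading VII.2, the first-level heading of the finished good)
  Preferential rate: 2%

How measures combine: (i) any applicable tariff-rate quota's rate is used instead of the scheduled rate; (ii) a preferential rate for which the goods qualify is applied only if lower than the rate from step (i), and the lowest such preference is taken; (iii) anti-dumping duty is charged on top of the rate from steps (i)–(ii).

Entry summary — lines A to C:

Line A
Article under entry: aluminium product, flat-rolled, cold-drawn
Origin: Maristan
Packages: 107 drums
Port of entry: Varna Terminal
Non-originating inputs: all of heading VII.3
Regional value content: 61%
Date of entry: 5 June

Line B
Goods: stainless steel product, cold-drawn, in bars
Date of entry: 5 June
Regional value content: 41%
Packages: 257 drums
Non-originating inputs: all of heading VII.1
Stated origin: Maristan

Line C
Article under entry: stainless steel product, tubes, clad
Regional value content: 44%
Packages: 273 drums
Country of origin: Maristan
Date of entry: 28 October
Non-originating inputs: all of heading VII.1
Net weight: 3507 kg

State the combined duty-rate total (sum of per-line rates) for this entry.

131%

Line A: aluminium → VII.2; flat-rolled → VII.2.2; cold-drawn → VII.2.2.2. Scheduled 37%. Maristan agreement on VII.4.1.2: VII.2.2.2 not covered; Maristan agreement on VII.2.2: CTH met → 2% available; preferential 2%. → 2%.
Line B: stainless steel → VII.4; in bars → VII.4.4; cold-drawn → VII.4.4.1. Scheduled 34%. Maristan agreement on VII.4.1.2: VII.4.4.1 not covered; Maristan agreement on VII.2.2: VII.4.4.1 not covered; anti-dumping (Maristan, VII.4): +42%; total 34% + 42% = 76%. → 76%.
Line C: stainless steel → VII.4; tubes → VII.4.1; clad → VII.4.1.3. Scheduled 11%. Maristan agreement on VII.4.1.2: VII.4.1.3 not covered; Maristan agreement on VII.2.2: VII.4.1.3 not covered; anti-dumping (Maristan, VII.4): +42%; total 11% + 42% = 53%. → 53%.
Sum: 2% + 76% + 53% = 131%.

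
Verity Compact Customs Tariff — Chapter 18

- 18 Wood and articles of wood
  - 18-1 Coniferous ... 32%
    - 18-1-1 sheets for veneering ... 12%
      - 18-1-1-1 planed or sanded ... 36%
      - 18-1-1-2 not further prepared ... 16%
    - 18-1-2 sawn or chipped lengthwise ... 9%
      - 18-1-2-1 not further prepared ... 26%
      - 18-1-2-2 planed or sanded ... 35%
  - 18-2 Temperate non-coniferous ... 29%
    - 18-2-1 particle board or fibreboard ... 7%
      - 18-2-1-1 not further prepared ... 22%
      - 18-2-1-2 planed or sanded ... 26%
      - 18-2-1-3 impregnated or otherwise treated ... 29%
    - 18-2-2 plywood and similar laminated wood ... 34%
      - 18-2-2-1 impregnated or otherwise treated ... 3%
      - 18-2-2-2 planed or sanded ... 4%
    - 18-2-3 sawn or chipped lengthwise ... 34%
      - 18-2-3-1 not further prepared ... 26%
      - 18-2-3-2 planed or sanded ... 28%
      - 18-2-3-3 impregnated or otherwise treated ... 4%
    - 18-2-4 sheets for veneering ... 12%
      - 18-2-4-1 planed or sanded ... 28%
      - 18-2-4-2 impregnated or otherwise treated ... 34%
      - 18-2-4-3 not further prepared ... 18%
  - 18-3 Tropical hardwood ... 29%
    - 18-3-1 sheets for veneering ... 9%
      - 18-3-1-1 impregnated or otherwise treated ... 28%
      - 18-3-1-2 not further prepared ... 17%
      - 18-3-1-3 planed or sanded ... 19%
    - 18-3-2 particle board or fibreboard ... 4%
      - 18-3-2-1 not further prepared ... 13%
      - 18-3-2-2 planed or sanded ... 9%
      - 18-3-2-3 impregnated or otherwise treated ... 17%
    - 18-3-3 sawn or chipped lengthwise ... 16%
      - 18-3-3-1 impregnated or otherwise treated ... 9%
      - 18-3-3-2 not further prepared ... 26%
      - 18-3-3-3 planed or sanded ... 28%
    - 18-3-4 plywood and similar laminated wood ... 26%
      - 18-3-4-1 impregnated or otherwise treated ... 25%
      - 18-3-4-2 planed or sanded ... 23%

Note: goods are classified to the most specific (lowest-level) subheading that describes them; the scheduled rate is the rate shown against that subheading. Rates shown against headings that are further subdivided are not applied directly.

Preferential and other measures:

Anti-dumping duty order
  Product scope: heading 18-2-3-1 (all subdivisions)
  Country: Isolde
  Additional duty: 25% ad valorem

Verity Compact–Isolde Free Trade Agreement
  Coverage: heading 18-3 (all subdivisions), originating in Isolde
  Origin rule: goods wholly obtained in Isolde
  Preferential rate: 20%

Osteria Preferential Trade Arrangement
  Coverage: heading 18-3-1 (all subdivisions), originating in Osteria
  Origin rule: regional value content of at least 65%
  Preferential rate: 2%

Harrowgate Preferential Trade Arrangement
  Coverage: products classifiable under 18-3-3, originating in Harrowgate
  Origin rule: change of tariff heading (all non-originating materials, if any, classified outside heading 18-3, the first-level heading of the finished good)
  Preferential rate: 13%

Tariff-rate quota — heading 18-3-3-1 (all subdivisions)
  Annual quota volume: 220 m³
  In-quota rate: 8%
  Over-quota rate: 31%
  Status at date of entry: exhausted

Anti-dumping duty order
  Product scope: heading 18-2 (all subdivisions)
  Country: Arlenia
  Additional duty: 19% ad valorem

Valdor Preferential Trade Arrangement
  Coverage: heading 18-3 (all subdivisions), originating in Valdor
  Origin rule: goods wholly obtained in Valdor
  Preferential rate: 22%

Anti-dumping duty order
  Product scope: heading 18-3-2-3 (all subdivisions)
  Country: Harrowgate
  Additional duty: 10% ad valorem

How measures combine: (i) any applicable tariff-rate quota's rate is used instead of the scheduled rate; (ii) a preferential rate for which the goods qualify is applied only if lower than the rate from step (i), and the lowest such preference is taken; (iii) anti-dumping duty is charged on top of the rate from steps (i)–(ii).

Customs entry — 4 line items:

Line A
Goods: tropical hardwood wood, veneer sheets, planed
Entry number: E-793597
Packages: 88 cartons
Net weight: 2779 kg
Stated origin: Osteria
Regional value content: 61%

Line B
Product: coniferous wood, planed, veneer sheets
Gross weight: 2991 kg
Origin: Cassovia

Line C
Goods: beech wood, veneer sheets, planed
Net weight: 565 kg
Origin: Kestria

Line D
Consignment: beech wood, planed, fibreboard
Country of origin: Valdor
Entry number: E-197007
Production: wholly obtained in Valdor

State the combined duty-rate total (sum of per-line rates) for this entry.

Line A: tropical hardwood → 18-3; veneer sheets → 18-3-1; planed → 18-3-1-3. Scheduled 19%. Osteria agreement on 18-3-1: RVC < 65%. → 19%.
Line B: coniferous → 18-1; veneer sheets → 18-1-1; planed → 18-1-1-1. Scheduled 36%. No special measure applies. → 36%.
Line C: beech → 18-2; veneer sheets → 18-2-4; planed → 18-2-4-1. Scheduled 28%. No special measure applies. → 28%.
Line D: beech → 18-2; fibreboard → 18-2-1; planed → 18-2-1-2. Scheduled 26%. Valdor agreement on 18-3: 18-2-1-2 not covered. → 26%.
Sum: 19% + 36% + 28% + 26% = 109%.

109%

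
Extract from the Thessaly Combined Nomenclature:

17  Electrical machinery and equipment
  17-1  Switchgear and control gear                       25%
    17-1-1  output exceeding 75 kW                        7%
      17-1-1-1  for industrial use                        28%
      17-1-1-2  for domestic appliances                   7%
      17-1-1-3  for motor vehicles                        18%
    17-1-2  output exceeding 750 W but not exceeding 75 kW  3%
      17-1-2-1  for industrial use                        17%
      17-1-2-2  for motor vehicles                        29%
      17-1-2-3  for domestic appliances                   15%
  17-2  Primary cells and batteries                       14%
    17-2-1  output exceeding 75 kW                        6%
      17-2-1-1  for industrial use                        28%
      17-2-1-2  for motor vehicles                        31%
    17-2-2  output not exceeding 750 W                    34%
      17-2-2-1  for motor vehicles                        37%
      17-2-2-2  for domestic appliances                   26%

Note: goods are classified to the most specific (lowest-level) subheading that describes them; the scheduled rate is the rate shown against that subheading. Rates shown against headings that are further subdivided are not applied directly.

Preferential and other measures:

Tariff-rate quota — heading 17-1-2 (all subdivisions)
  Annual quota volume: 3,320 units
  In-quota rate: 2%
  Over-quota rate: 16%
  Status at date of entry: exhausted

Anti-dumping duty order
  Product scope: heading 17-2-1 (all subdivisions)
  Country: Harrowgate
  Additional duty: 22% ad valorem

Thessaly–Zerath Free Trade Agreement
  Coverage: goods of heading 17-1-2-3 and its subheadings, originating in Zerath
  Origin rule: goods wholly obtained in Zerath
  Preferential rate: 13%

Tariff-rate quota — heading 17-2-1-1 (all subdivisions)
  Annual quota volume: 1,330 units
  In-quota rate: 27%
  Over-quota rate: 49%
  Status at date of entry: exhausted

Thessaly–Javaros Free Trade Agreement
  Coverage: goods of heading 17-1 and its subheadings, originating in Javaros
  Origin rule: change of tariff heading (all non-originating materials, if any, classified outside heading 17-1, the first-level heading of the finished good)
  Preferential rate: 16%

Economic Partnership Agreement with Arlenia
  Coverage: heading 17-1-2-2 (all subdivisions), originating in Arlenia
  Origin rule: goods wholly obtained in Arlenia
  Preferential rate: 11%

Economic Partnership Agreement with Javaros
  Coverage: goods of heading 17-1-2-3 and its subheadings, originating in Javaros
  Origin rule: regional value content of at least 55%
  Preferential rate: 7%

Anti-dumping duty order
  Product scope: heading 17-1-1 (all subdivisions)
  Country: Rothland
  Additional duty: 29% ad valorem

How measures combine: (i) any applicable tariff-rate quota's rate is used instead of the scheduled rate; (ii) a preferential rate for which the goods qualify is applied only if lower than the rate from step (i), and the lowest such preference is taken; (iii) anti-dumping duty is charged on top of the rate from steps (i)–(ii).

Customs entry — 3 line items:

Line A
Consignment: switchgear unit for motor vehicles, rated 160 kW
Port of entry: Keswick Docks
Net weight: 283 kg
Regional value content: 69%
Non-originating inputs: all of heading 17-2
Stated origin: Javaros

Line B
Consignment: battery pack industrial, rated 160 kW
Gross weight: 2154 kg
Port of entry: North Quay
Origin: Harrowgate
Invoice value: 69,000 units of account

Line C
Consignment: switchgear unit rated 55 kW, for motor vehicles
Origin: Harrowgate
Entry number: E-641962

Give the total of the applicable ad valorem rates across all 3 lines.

Line A: switchgear unit → 17-1; rated 160 kW → 17-1-1; for motor vehicles → 17-1-1-3. Scheduled 18%. Javaros agreement on 17-1: CTH met → 16% available; Javaros agreement on 17-1-2-3: 17-1-1-3 not covered; preferential 16%. → 16%.
Line B: battery pack → 17-2; rated 160 kW → 17-2-1; industrial → 17-2-1-1. Scheduled 28%. quota on 17-2-1-1 exhausted → over-quota 49%; anti-dumping (Harrowgate, 17-2-1): +22%; total 49% + 22% = 71%. → 71%.
Line C: switchgear unit → 17-1; rated 55 kW → 17-1-2; for motor vehicles → 17-1-2-2. Scheduled 29%. quota on 17-1-2 exhausted → over-quota 16%. → 16%.
Sum: 16% + 71% + 16% = 103%.

103%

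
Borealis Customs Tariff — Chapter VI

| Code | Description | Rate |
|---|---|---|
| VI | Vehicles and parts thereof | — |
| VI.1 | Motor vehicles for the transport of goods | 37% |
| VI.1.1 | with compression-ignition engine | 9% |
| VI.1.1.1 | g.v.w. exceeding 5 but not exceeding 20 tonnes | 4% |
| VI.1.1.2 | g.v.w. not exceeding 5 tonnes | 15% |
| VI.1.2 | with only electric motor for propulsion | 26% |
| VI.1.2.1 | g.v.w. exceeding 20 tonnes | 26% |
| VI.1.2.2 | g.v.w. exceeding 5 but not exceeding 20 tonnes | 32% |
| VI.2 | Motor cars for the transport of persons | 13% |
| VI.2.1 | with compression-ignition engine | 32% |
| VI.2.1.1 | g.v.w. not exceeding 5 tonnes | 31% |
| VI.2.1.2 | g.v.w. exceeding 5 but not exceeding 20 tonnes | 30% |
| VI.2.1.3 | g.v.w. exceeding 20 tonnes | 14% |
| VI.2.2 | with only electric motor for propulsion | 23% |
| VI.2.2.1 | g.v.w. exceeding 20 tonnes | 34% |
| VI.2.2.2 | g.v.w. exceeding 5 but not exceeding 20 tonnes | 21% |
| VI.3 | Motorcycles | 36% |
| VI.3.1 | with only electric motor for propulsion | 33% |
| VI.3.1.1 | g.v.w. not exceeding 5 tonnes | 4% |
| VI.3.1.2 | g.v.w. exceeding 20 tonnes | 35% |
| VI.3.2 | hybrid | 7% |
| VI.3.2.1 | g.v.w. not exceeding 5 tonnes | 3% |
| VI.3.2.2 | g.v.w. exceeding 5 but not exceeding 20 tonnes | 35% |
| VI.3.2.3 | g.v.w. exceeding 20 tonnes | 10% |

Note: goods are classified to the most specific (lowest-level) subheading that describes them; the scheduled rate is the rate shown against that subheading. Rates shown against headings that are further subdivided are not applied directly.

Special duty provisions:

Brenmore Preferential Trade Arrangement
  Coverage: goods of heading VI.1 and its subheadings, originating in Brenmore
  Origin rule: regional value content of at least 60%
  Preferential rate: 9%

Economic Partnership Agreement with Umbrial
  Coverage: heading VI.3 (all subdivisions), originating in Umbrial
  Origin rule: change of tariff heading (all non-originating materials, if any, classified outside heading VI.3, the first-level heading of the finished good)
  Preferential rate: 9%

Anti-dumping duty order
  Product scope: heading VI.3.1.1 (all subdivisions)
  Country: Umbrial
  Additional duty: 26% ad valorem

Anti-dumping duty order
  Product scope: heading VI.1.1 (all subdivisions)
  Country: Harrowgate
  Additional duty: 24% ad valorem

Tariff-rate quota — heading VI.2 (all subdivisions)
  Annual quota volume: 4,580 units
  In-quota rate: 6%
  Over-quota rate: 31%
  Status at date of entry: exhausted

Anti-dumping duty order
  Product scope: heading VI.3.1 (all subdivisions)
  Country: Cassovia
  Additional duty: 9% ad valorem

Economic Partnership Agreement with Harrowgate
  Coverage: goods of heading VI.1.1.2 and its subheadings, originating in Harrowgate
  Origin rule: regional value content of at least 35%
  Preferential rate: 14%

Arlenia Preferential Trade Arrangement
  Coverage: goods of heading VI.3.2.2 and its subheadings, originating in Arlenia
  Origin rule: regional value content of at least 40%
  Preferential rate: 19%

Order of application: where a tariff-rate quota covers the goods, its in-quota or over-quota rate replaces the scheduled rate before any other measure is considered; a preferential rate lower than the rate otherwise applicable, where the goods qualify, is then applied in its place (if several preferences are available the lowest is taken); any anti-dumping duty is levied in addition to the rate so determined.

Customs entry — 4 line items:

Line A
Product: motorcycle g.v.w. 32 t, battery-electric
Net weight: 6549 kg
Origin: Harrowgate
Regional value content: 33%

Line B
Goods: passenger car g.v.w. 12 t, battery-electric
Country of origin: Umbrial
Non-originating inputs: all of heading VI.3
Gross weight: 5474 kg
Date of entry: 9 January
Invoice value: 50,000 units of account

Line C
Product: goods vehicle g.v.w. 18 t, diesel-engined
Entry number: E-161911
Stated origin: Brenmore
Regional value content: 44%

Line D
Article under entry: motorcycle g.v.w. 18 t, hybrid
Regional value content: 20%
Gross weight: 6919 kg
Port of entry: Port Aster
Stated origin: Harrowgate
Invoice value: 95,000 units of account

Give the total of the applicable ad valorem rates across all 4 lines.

105%

Line A: motorcycle → VI.3; battery-electric → VI.3.1; g.v.w. 32 t → VI.3.1.2. Scheduled 35%. Harrowgate agreement on VI.1.1.2: VI.3.1.2 not covered. → 35%.
Line B: passenger car → VI.2; battery-electric → VI.2.2; g.v.w. 12 t → VI.2.2.2. Scheduled 21%. quota on VI.2 exhausted → over-quota 31%; Umbrial agreement on VI.3: VI.2.2.2 not covered. → 31%.
Line C: goods vehicle → VI.1; diesel-engined → VI.1.1; g.v.w. 18 t → VI.1.1.1. Scheduled 4%. Brenmore agreement on VI.1: RVC < 60%. → 4%.
Line D: motorcycle → VI.3; hybrid → VI.3.2; g.v.w. 18 t → VI.3.2.2. Scheduled 35%. Harrowgate agreement on VI.1.1.2: VI.3.2.2 not covered. → 35%.
Sum: 35% + 31% + 4% + 35% = 105%.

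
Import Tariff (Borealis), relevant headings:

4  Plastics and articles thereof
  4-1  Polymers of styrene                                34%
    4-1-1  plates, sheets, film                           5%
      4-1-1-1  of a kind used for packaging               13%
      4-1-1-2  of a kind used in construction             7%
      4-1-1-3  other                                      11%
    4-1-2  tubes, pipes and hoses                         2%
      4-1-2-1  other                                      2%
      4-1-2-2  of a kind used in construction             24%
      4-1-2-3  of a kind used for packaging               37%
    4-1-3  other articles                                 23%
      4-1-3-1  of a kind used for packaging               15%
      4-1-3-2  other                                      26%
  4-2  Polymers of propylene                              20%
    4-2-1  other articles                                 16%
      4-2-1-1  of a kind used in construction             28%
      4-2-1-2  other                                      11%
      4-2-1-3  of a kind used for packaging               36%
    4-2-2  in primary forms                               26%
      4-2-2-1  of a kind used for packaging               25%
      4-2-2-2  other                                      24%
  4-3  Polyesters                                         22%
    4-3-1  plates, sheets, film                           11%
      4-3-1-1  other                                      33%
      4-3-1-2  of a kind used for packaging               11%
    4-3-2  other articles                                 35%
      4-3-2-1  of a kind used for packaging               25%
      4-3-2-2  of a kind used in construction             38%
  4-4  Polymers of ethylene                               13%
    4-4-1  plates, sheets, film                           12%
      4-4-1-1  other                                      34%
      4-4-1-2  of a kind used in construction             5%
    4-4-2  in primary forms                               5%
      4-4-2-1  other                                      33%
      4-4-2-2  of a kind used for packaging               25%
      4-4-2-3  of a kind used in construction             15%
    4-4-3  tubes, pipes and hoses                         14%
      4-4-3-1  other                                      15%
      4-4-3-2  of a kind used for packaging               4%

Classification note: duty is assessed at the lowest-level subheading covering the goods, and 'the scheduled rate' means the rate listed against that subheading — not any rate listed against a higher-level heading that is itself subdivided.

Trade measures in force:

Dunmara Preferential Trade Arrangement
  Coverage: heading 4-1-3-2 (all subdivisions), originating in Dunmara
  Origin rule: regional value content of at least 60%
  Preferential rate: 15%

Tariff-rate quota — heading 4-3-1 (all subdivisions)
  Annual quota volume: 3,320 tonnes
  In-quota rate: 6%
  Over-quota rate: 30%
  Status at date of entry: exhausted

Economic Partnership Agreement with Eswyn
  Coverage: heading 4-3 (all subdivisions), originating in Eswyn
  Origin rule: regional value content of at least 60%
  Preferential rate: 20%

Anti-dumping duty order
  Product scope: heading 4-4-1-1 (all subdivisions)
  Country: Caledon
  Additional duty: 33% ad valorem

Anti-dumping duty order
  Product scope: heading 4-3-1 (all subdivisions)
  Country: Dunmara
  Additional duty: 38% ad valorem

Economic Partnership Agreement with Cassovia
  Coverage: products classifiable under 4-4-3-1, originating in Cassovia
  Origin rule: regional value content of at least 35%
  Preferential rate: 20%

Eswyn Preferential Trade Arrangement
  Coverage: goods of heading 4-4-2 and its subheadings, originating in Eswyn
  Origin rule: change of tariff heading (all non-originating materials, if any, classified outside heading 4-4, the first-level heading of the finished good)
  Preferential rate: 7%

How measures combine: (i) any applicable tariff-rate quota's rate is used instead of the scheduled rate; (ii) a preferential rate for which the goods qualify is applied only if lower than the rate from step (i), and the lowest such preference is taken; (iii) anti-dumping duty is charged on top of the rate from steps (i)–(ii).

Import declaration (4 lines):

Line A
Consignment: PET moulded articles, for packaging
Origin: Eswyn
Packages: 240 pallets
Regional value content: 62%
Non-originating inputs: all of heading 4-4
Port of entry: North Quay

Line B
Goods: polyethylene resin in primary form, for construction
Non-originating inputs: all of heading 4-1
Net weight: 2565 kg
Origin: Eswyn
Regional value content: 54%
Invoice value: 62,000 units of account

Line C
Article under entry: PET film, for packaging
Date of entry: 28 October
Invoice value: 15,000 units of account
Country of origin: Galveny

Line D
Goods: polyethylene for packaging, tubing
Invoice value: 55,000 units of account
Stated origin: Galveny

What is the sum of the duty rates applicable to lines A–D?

Line A: PET → 4-3; moulded articles → 4-3-2; for packaging → 4-3-2-1. Scheduled 25%. Eswyn agreement on 4-3: RVC ≥ 60% → 20% available; Eswyn agreement on 4-4-2: 4-3-2-1 not covered; preferential 20%. → 20%.
Line B: polyethylene → 4-4; resin in primary form → 4-4-2; for construction → 4-4-2-3. Scheduled 15%. Eswyn agreement on 4-3: 4-4-2-3 not covered; Eswyn agreement on 4-4-2: CTH met → 7% available; preferential 7%. → 7%.
Line C: PET → 4-3; film → 4-3-1; for packaging → 4-3-1-2. Scheduled 11%. quota on 4-3-1 exhausted → over-quota 30%. → 30%.
Line D: polyethylene → 4-4; tubing → 4-4-3; for packaging → 4-4-3-2. Scheduled 4%. No special measure applies. → 4%.
Sum: 20% + 7% + 30% + 4% = 61%.

61%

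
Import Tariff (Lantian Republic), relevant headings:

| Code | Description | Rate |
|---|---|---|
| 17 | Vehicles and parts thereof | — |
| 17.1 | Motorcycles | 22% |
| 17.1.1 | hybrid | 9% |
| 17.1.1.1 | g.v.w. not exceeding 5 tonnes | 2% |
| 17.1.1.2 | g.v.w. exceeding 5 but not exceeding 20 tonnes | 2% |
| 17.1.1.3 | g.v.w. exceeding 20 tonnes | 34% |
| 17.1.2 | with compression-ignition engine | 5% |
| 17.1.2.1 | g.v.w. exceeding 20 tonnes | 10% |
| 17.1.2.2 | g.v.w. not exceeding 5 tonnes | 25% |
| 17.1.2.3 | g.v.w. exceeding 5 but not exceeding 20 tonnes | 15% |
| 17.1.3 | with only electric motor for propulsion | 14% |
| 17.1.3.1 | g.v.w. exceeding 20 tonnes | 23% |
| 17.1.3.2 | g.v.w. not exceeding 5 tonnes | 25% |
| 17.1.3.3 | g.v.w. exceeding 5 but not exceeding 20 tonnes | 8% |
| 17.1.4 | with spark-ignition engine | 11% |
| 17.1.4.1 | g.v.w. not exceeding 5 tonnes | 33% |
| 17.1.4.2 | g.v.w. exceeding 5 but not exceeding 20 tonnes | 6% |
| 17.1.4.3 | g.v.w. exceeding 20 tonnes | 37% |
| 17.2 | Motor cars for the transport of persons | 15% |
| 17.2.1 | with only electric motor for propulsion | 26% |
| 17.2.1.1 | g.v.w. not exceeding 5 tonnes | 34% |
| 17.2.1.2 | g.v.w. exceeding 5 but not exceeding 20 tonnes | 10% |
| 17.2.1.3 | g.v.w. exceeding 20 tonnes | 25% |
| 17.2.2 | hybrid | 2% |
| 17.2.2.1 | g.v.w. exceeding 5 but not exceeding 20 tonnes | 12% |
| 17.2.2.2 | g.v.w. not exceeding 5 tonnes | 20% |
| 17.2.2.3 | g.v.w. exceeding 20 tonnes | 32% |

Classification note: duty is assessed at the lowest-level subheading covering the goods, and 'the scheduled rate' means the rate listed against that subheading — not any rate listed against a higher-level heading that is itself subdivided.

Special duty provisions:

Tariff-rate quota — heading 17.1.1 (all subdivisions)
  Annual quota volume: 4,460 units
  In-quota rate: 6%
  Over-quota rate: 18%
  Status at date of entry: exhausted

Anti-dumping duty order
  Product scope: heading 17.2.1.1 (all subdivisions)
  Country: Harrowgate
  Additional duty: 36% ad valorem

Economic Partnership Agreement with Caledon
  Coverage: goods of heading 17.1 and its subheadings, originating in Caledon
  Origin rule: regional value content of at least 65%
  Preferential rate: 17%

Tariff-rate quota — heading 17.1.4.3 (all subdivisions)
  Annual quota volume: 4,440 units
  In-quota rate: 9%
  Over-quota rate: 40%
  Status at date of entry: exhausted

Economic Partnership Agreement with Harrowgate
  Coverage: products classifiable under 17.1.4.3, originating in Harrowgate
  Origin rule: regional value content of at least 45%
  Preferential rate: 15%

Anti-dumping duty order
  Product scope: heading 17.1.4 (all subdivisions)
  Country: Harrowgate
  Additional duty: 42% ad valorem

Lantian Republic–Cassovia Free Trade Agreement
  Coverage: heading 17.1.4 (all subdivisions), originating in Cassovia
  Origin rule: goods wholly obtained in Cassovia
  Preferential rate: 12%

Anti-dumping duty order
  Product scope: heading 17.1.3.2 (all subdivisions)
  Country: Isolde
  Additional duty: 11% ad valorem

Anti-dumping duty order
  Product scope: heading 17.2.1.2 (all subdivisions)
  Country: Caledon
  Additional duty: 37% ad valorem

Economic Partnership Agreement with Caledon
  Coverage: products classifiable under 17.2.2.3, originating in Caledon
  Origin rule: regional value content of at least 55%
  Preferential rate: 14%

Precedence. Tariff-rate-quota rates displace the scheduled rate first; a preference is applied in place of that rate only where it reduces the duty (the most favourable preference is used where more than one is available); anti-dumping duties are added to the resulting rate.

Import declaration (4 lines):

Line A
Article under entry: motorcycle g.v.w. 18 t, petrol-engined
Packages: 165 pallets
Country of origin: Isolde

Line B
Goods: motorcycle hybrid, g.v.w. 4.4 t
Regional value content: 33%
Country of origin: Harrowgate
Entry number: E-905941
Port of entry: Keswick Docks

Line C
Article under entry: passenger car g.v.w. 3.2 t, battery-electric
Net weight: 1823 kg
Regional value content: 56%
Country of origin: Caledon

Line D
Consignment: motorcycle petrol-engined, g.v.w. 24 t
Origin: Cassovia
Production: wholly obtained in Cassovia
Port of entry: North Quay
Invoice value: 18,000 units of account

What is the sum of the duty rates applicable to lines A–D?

Line A: motorcycle → 17.1; petrol-engined → 17.1.4; g.v.w. 18 t → 17.1.4.2. Scheduled 6%. No special measure applies. → 6%.
Line B: motorcycle → 17.1; hybrid → 17.1.1; g.v.w. 4.4 t → 17.1.1.1. Scheduled 2%. quota on 17.1.1 exhausted → over-quota 18%; Harrowgate agreement on 17.1.4.3: 17.1.1.1 not covered. → 18%.
Line C: passenger car → 17.2; battery-electric → 17.2.1; g.v.w. 3.2 t → 17.2.1.1. Scheduled 34%. Caledon agreement on 17.1: 17.2.1.1 not covered; Caledon agreement on 17.2.2.3: 17.2.1.1 not covered. → 34%.
Line D: motorcycle → 17.1; petrol-engined → 17.1.4; g.v.w. 24 t → 17.1.4.3. Scheduled 37%. quota on 17.1.4.3 exhausted → over-quota 40%; Cassovia agreement on 17.1.4: wholly obtained → 12% available; preferential 12%. → 12%.
Sum: 6% + 18% + 34% + 12% = 70%.

70%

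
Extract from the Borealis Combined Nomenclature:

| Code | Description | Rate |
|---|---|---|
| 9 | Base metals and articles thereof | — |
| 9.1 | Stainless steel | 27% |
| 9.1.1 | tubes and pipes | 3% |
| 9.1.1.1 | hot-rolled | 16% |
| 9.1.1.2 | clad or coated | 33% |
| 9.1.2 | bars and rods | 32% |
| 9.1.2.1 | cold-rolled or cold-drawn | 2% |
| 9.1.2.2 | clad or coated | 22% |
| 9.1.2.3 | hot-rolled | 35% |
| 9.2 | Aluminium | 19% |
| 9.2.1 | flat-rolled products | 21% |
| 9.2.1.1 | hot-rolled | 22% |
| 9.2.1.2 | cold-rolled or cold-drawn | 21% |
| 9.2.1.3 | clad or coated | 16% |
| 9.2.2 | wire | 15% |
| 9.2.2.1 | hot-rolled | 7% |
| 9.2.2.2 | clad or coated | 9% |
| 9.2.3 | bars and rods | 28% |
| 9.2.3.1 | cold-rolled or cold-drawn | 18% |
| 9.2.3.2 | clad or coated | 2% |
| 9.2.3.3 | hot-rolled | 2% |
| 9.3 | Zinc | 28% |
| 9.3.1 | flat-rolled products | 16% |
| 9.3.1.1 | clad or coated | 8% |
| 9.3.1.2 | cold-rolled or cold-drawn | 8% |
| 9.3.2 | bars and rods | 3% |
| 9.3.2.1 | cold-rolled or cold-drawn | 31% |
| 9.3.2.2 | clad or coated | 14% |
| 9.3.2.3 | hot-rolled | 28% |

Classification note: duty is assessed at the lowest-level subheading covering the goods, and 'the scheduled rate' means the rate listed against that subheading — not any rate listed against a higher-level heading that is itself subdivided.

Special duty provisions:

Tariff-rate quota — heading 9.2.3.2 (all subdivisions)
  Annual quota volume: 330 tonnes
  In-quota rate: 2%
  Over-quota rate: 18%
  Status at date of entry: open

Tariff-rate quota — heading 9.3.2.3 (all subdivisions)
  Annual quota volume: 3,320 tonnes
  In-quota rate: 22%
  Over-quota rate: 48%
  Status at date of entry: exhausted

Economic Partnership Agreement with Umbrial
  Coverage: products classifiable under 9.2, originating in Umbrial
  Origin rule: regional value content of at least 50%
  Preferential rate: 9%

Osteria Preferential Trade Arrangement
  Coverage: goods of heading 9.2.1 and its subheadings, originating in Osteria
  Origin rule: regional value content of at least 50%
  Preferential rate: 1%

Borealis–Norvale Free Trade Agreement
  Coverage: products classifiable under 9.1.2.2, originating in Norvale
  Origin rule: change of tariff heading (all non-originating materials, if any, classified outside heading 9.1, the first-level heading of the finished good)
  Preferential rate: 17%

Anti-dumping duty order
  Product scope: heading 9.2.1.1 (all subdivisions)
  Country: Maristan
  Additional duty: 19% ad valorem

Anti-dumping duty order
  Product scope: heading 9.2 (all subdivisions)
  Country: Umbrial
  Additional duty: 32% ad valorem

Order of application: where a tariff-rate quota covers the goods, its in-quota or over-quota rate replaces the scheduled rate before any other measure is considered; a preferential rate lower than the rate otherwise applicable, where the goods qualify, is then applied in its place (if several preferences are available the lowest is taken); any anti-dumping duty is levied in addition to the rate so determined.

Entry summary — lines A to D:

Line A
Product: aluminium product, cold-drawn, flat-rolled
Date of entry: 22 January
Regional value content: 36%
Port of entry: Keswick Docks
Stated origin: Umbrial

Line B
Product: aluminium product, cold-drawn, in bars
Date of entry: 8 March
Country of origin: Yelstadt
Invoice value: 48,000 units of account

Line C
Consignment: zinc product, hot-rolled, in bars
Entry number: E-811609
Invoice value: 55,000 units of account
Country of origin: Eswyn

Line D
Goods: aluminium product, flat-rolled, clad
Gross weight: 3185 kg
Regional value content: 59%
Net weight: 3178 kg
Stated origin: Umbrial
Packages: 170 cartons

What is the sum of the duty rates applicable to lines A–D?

160%

Line A: aluminium → 9.2; flat-rolled → 9.2.1; cold-drawn → 9.2.1.2. Scheduled 21%. Umbrial agreement on 9.2: RVC < 50%; anti-dumping (Umbrial, 9.2): +32%; total 21% + 32% = 53%. → 53%.
Line B: aluminium → 9.2; in bars → 9.2.3; cold-drawn → 9.2.3.1. Scheduled 18%. No special measure applies. → 18%.
Line C: zinc → 9.3; in bars → 9.3.2; hot-rolled → 9.3.2.3. Scheduled 28%. quota on 9.3.2.3 exhausted → over-quota 48%. → 48%.
Line D: aluminium → 9.2; flat-rolled → 9.2.1; clad → 9.2.1.3. Scheduled 16%. Umbrial agreement on 9.2: RVC ≥ 50% → 9% available; preferential 9%; anti-dumping (Umbrial, 9.2): +32%; total 9% + 32% = 41%. → 41%.
Sum: 53% + 18% + 48% + 41% = 160%.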